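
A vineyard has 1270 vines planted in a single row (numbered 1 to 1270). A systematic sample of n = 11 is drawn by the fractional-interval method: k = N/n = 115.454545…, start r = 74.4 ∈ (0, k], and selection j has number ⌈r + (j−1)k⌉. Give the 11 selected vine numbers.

j=1: r + 0k = 74.4 → ⌈·⌉ = 75
j=2: r + 1k = 189.854545… → ⌈·⌉ = 190
j=3: r + 2k = 305.309090… → ⌈·⌉ = 306
j=4: r + 3k = 420.763636… → ⌈·⌉ = 421
j=5: r + 4k = 536.218181… → ⌈·⌉ = 537
j=6: r + 5k = 651.672727… → ⌈·⌉ = 652
j=7: r + 6k = 767.127272… → ⌈·⌉ = 768
j=8: r + 7k = 882.581818… → ⌈·⌉ = 883
j=9: r + 8k = 998.036363… → ⌈·⌉ = 999
j=10: r + 9k = 1113.490909… → ⌈·⌉ = 1114
j=11: r + 10k = 1228.945454… → ⌈·⌉ = 1229

75, 190, 306, 421, 537, 652, 768, 883, 999, 1114, 1229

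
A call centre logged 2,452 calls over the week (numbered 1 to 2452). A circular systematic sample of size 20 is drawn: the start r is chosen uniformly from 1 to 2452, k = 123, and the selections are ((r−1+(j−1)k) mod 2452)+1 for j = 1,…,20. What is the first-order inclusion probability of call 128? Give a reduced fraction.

For each position j, as r ranges over 1…2452 the j-th selection hits every call exactly once, so call 128 is selected for exactly 20 of the 2452 starts.
Inclusion probability = 20/2452 = 5/613.

5/613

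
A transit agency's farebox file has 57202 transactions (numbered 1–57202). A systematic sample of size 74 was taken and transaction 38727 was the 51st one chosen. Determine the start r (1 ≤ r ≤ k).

77

k = 57202/74 = 773
r = 38727 − (51−1)×773 = 38727 − 38650 = 77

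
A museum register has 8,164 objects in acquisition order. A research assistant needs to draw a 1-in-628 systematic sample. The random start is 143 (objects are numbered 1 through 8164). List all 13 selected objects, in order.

object 1: 143
object 2: 143 + 628 = 771
object 3: 771 + 628 = 1399
object 4: 1399 + 628 = 2027
object 5: 2027 + 628 = 2655
object 6: 2655 + 628 = 3283
object 7: 3283 + 628 = 3911
object 8: 3911 + 628 = 4539
object 9: 4539 + 628 = 5167
object 10: 5167 + 628 = 5795
object 11: 5795 + 628 = 6423
object 12: 6423 + 628 = 7051
object 13: 7051 + 628 = 7679

143, 771, 1399, 2027, 2655, 3283, 3911, 4539, 5167, 5795, 6423, 7051, 7679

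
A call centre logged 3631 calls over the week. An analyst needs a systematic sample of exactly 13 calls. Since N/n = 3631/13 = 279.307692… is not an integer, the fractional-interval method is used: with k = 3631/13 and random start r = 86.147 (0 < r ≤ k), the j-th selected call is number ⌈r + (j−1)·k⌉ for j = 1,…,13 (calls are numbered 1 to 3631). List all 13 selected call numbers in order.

87, 366, 645, 925, 1204, 1483, 1762, 2042, 2321, 2600, 2880, 3159, 3438

j=1: r + 0k = 86.147 → ⌈·⌉ = 87
j=2: r + 1k = 365.454692… → ⌈·⌉ = 366
j=3: r + 2k = 644.762384… → ⌈·⌉ = 645
j=4: r + 3k = 924.070076… → ⌈·⌉ = 925
j=5: r + 4k = 1203.377769… → ⌈·⌉ = 1204
j=6: r + 5k = 1482.685461… → ⌈·⌉ = 1483
j=7: r + 6k = 1761.993153… → ⌈·⌉ = 1762
j=8: r + 7k = 2041.300846… → ⌈·⌉ = 2042
j=9: r + 8k = 2320.608538… → ⌈·⌉ = 2321
j=10: r + 9k = 2599.916230… → ⌈·⌉ = 2600
j=11: r + 10k = 2879.223923… → ⌈·⌉ = 2880
j=12: r + 11k = 3158.531615… → ⌈·⌉ = 3159
j=13: r + 12k = 3437.839307… → ⌈·⌉ = 3438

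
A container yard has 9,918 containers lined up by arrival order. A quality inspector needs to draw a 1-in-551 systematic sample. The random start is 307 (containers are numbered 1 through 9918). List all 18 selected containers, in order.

307, 858, 1409, 1960, 2511, 3062, 3613, 4164, 4715, 5266, 5817, 6368, 6919, 7470, 8021, 8572, 9123, 9674

container 1: 307
container 2: 307 + 551 = 858
container 3: 858 + 551 = 1409
container 4: 1409 + 551 = 1960
container 5: 1960 + 551 = 2511
container 6: 2511 + 551 = 3062
container 7: 3062 + 551 = 3613
container 8: 3613 + 551 = 4164
container 9: 4164 + 551 = 4715
container 10: 4715 + 551 = 5266
container 11: 5266 + 551 = 5817
container 12: 5817 + 551 = 6368
container 13: 6368 + 551 = 6919
container 14: 6919 + 551 = 7470
container 15: 7470 + 551 = 8021
container 16: 8021 + 551 = 8572
container 17: 8572 + 551 = 9123
container 18: 9123 + 551 = 9674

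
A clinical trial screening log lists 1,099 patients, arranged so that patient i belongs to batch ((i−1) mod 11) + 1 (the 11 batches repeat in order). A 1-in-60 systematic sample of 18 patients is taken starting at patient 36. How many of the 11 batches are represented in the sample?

Consecutive selections differ by k = 60, so their batch numbers differ by 60 mod 11 = 5.
gcd(60, 11) = 1, so the sample visits 11/1 = 11 distinct residues mod 11.
Start 36 is batch 3; the batches hit are 1, 2, 3, 4, 5, 6, 7, 8, 9, 10, 11.

11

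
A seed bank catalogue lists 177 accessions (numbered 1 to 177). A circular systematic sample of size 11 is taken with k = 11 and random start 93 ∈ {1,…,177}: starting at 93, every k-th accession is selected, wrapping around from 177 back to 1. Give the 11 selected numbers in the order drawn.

93, 104, 115, 126, 137, 148, 159, 170, 4, 15, 26

Selection 1: 93
Selection 2: 93 + 11 = 104
Selection 3: 104 + 11 = 115
Selection 4: 115 + 11 = 126
Selection 5: 126 + 11 = 137
Selection 6: 137 + 11 = 148
Selection 7: 148 + 11 = 159
Selection 8: 159 + 11 = 170
Selection 9: 170 + 11 = 181 → 181 − 177 = 4
Selection 10: 4 + 11 = 15
Selection 11: 15 + 11 = 26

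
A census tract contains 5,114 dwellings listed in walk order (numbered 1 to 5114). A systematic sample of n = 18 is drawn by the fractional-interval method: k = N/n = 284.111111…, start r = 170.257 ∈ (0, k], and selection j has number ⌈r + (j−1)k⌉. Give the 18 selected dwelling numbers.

171, 455, 739, 1023, 1307, 1591, 1875, 2160, 2444, 2728, 3012, 3296, 3580, 3864, 4148, 4432, 4717, 5001

j=1: r + 0k = 170.257 → ⌈·⌉ = 171
j=2: r + 1k = 454.368111… → ⌈·⌉ = 455
j=3: r + 2k = 738.479222… → ⌈·⌉ = 739
j=4: r + 3k = 1022.590333… → ⌈·⌉ = 1023
j=5: r + 4k = 1306.701444… → ⌈·⌉ = 1307
j=6: r + 5k = 1590.812555… → ⌈·⌉ = 1591
j=7: r + 6k = 1874.923666… → ⌈·⌉ = 1875
j=8: r + 7k = 2159.034777… → ⌈·⌉ = 2160
j=9: r + 8k = 2443.145888… → ⌈·⌉ = 2444
j=10: r + 9k = 2727.257 → ⌈·⌉ = 2728
j=11: r + 10k = 3011.368111… → ⌈·⌉ = 3012
j=12: r + 11k = 3295.479222… → ⌈·⌉ = 3296
j=13: r + 12k = 3579.590333… → ⌈·⌉ = 3580
j=14: r + 13k = 3863.701444… → ⌈·⌉ = 3864
j=15: r + 14k = 4147.812555… → ⌈·⌉ = 4148
j=16: r + 15k = 4431.923666… → ⌈·⌉ = 4432
j=17: r + 16k = 4716.034777… → ⌈·⌉ = 4717
j=18: r + 17k = 5000.145888… → ⌈·⌉ = 5001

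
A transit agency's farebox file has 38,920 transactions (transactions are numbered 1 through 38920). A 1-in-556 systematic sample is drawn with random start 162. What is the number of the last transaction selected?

k = 556
70th selection = r + (70−1)·k = 162 + 69×556 = 162 + 38364 = 38526

38526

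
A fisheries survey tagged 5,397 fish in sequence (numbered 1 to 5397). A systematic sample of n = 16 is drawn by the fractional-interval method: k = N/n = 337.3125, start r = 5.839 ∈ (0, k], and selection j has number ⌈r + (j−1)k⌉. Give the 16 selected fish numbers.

j=1: r + 0k = 5.839 → ⌈·⌉ = 6
j=2: r + 1k = 343.1515 → ⌈·⌉ = 344
j=3: r + 2k = 680.464 → ⌈·⌉ = 681
j=4: r + 3k = 1017.7765 → ⌈·⌉ = 1018
j=5: r + 4k = 1355.089 → ⌈·⌉ = 1356
j=6: r + 5k = 1692.4015 → ⌈·⌉ = 1693
j=7: r + 6k = 2029.714 → ⌈·⌉ = 2030
j=8: r + 7k = 2367.0265 → ⌈·⌉ = 2368
j=9: r + 8k = 2704.339 → ⌈·⌉ = 2705
j=10: r + 9k = 3041.6515 → ⌈·⌉ = 3042
j=11: r + 10k = 3378.964 → ⌈·⌉ = 3379
j=12: r + 11k = 3716.2765 → ⌈·⌉ = 3717
j=13: r + 12k = 4053.589 → ⌈·⌉ = 4054
j=14: r + 13k = 4390.9015 → ⌈·⌉ = 4391
j=15: r + 14k = 4728.214 → ⌈·⌉ = 4729
j=16: r + 15k = 5065.5265 → ⌈·⌉ = 5066

6, 344, 681, 1018, 1356, 1693, 2030, 2368, 2705, 3042, 3379, 3717, 4054, 4391, 4729, 5066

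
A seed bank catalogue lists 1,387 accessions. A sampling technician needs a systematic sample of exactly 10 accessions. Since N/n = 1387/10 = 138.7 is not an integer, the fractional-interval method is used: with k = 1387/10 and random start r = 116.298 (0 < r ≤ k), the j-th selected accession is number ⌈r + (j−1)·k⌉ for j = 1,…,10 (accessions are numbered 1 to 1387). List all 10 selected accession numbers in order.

117, 255, 394, 533, 672, 810, 949, 1088, 1226, 1365

j=1: r + 0k = 116.298 → ⌈·⌉ = 117
j=2: r + 1k = 254.998 → ⌈·⌉ = 255
j=3: r + 2k = 393.698 → ⌈·⌉ = 394
j=4: r + 3k = 532.398 → ⌈·⌉ = 533
j=5: r + 4k = 671.098 → ⌈·⌉ = 672
j=6: r + 5k = 809.798 → ⌈·⌉ = 810
j=7: r + 6k = 948.498 → ⌈·⌉ = 949
j=8: r + 7k = 1087.198 → ⌈·⌉ = 1088
j=9: r + 8k = 1225.898 → ⌈·⌉ = 1226
j=10: r + 9k = 1364.598 → ⌈·⌉ = 1365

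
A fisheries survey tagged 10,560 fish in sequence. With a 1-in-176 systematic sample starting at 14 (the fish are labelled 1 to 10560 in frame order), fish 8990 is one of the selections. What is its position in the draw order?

52

k = 176
position = (8990 − 14)/176 + 1 = 8976/176 + 1 = 51 + 1 = 52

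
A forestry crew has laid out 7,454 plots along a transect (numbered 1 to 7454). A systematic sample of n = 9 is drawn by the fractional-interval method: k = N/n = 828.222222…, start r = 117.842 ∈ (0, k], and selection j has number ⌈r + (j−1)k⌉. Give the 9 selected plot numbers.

118, 947, 1775, 2603, 3431, 4259, 5088, 5916, 6744

j=1: r + 0k = 117.842 → ⌈·⌉ = 118
j=2: r + 1k = 946.064222… → ⌈·⌉ = 947
j=3: r + 2k = 1774.286444… → ⌈·⌉ = 1775
j=4: r + 3k = 2602.508666… → ⌈·⌉ = 2603
j=5: r + 4k = 3430.730888… → ⌈·⌉ = 3431
j=6: r + 5k = 4258.953111… → ⌈·⌉ = 4259
j=7: r + 6k = 5087.175333… → ⌈·⌉ = 5088
j=8: r + 7k = 5915.397555… → ⌈·⌉ = 5916
j=9: r + 8k = 6743.619777… → ⌈·⌉ = 6744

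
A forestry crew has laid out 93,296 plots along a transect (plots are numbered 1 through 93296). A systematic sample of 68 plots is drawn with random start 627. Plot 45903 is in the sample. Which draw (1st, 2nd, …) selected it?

34

k = 93296/68 = 1372
position = (45903 − 627)/1372 + 1 = 45276/1372 + 1 = 33 + 1 = 34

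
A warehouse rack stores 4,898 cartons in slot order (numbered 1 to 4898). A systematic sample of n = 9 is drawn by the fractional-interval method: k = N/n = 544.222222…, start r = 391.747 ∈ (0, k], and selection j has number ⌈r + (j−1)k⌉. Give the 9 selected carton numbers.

j=1: r + 0k = 391.747 → ⌈·⌉ = 392
j=2: r + 1k = 935.969222… → ⌈·⌉ = 936
j=3: r + 2k = 1480.191444… → ⌈·⌉ = 1481
j=4: r + 3k = 2024.413666… → ⌈·⌉ = 2025
j=5: r + 4k = 2568.635888… → ⌈·⌉ = 2569
j=6: r + 5k = 3112.858111… → ⌈·⌉ = 3113
j=7: r + 6k = 3657.080333… → ⌈·⌉ = 3658
j=8: r + 7k = 4201.302555… → ⌈·⌉ = 4202
j=9: r + 8k = 4745.524777… → ⌈·⌉ = 4746

392, 936, 1481, 2025, 2569, 3113, 3658, 4202, 4746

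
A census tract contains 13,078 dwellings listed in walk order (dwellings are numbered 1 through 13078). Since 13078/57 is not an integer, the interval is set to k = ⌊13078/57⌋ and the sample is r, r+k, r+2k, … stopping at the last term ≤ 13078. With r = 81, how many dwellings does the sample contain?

57

k = ⌊13078/57⌋ = 229
Achieved size = ⌊(13078 − 81)/229⌋ + 1 = ⌊12997/229⌋ + 1 = 56 + 1 = 57
(last selection: 81 + 56×229 = 12905 ≤ 13078; next would be 13134 > 13078)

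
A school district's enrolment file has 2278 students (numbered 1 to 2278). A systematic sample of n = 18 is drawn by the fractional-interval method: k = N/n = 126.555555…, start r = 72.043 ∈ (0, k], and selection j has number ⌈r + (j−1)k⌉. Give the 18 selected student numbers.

73, 199, 326, 452, 579, 705, 832, 958, 1085, 1212, 1338, 1465, 1591, 1718, 1844, 1971, 2097, 2224

j=1: r + 0k = 72.043 → ⌈·⌉ = 73
j=2: r + 1k = 198.598555… → ⌈·⌉ = 199
j=3: r + 2k = 325.154111… → ⌈·⌉ = 326
j=4: r + 3k = 451.709666… → ⌈·⌉ = 452
j=5: r + 4k = 578.265222… → ⌈·⌉ = 579
j=6: r + 5k = 704.820777… → ⌈·⌉ = 705
j=7: r + 6k = 831.376333… → ⌈·⌉ = 832
j=8: r + 7k = 957.931888… → ⌈·⌉ = 958
j=9: r + 8k = 1084.487444… → ⌈·⌉ = 1085
j=10: r + 9k = 1211.043 → ⌈·⌉ = 1212
j=11: r + 10k = 1337.598555… → ⌈·⌉ = 1338
j=12: r + 11k = 1464.154111… → ⌈·⌉ = 1465
j=13: r + 12k = 1590.709666… → ⌈·⌉ = 1591
j=14: r + 13k = 1717.265222… → ⌈·⌉ = 1718
j=15: r + 14k = 1843.820777… → ⌈·⌉ = 1844
j=16: r + 15k = 1970.376333… → ⌈·⌉ = 1971
j=17: r + 16k = 2096.931888… → ⌈·⌉ = 2097
j=18: r + 17k = 2223.487444… → ⌈·⌉ = 2224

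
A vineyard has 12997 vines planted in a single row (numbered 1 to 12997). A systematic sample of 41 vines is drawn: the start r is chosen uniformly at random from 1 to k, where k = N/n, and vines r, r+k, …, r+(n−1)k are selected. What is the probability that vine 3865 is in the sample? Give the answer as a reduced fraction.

k = 12997/41 = 317.
Vine 3865 is selected iff r ≡ 3865 (mod 317); exactly one such r in {1,…,317}.
Inclusion probability = 1/317.

1/317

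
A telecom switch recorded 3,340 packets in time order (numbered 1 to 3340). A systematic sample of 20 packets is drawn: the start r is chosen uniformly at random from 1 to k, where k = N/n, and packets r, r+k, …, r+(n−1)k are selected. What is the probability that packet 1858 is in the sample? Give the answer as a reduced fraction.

1/167

k = 3340/20 = 167.
Packet 1858 is selected iff r ≡ 1858 (mod 167); exactly one such r in {1,…,167}.
Inclusion probability = 1/167.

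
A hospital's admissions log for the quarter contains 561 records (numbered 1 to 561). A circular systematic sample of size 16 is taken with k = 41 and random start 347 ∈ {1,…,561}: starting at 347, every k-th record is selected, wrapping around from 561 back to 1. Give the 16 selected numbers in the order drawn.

Selection 1: 347
Selection 2: 347 + 41 = 388
Selection 3: 388 + 41 = 429
Selection 4: 429 + 41 = 470
Selection 5: 470 + 41 = 511
Selection 6: 511 + 41 = 552
Selection 7: 552 + 41 = 593 → 593 − 561 = 32
Selection 8: 32 + 41 = 73
Selection 9: 73 + 41 = 114
Selection 10: 114 + 41 = 155
Selection 11: 155 + 41 = 196
Selection 12: 196 + 41 = 237
Selection 13: 237 + 41 = 278
Selection 14: 278 + 41 = 319
Selection 15: 319 + 41 = 360
Selection 16: 360 + 41 = 401

347, 388, 429, 470, 511, 552, 32, 73, 114, 155, 196, 237, 278, 319, 360, 401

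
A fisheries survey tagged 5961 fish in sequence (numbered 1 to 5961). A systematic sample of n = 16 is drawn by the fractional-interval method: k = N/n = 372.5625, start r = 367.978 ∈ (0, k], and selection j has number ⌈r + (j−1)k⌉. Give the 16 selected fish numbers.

368, 741, 1114, 1486, 1859, 2231, 2604, 2976, 3349, 3722, 4094, 4467, 4839, 5212, 5584, 5957

j=1: r + 0k = 367.978 → ⌈·⌉ = 368
j=2: r + 1k = 740.5405 → ⌈·⌉ = 741
j=3: r + 2k = 1113.103 → ⌈·⌉ = 1114
j=4: r + 3k = 1485.6655 → ⌈·⌉ = 1486
j=5: r + 4k = 1858.228 → ⌈·⌉ = 1859
j=6: r + 5k = 2230.7905 → ⌈·⌉ = 2231
j=7: r + 6k = 2603.353 → ⌈·⌉ = 2604
j=8: r + 7k = 2975.9155 → ⌈·⌉ = 2976
j=9: r + 8k = 3348.478 → ⌈·⌉ = 3349
j=10: r + 9k = 3721.0405 → ⌈·⌉ = 3722
j=11: r + 10k = 4093.603 → ⌈·⌉ = 4094
j=12: r + 11k = 4466.1655 → ⌈·⌉ = 4467
j=13: r + 12k = 4838.728 → ⌈·⌉ = 4839
j=14: r + 13k = 5211.2905 → ⌈·⌉ = 5212
j=15: r + 14k = 5583.853 → ⌈·⌉ = 5584
j=16: r + 15k = 5956.4155 → ⌈·⌉ = 5957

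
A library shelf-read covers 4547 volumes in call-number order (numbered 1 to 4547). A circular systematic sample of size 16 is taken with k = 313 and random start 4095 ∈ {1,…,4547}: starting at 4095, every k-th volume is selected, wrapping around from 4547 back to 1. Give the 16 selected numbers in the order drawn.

Selection 1: 4095
Selection 2: 4095 + 313 = 4408
Selection 3: 4408 + 313 = 4721 → 4721 − 4547 = 174
Selection 4: 174 + 313 = 487
Selection 5: 487 + 313 = 800
Selection 6: 800 + 313 = 1113
Selection 7: 1113 + 313 = 1426
Selection 8: 1426 + 313 = 1739
Selection 9: 1739 + 313 = 2052
Selection 10: 2052 + 313 = 2365
Selection 11: 2365 + 313 = 2678
Selection 12: 2678 + 313 = 2991
Selection 13: 2991 + 313 = 3304
Selection 14: 3304 + 313 = 3617
Selection 15: 3617 + 313 = 3930
Selection 16: 3930 + 313 = 4243

4095, 4408, 174, 487, 800, 1113, 1426, 1739, 2052, 2365, 2678, 2991, 3304, 3617, 3930, 4243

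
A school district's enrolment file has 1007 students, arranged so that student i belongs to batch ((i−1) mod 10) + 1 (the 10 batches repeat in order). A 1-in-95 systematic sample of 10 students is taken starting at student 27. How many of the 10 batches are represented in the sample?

Consecutive selections differ by k = 95, so their batch numbers differ by 95 mod 10 = 5.
gcd(95, 10) = 5, so the sample visits 10/5 = 2 distinct residues mod 10.
Start 27 is batch 7; the batches hit are 2, 7.

2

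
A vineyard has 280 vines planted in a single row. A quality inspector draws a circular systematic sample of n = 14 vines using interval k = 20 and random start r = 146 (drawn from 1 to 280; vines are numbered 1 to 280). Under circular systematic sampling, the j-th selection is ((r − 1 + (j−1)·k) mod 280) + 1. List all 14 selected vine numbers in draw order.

146, 166, 186, 206, 226, 246, 266, 6, 26, 46, 66, 86, 106, 126

Selection 1: 146
Selection 2: 146 + 20 = 166
Selection 3: 166 + 20 = 186
Selection 4: 186 + 20 = 206
Selection 5: 206 + 20 = 226
Selection 6: 226 + 20 = 246
Selection 7: 246 + 20 = 266
Selection 8: 266 + 20 = 286 → 286 − 280 = 6
Selection 9: 6 + 20 = 26
Selection 10: 26 + 20 = 46
Selection 11: 46 + 20 = 66
Selection 12: 66 + 20 = 86
Selection 13: 86 + 20 = 106
Selection 14: 106 + 20 = 126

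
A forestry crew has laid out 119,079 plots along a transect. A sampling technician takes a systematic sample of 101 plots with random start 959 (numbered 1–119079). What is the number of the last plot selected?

k = 119079/101 = 1179
101st selection = r + (101−1)·k = 959 + 100×1179 = 959 + 117900 = 118859

118859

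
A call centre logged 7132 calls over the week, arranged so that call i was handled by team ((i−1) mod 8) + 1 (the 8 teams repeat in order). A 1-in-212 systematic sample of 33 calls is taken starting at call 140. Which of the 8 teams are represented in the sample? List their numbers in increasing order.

4, 8

Consecutive selections differ by k = 212, so their team numbers differ by 212 mod 8 = 4.
gcd(212, 8) = 4, so the sample visits 8/4 = 2 distinct residues mod 8.
Start 140 is team 4; the teams hit are 4, 8.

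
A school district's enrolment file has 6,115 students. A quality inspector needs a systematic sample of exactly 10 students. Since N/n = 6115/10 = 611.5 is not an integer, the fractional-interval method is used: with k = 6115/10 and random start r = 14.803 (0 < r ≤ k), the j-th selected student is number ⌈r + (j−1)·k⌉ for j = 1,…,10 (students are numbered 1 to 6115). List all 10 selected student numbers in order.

15, 627, 1238, 1850, 2461, 3073, 3684, 4296, 4907, 5519

j=1: r + 0k = 14.803 → ⌈·⌉ = 15
j=2: r + 1k = 626.303 → ⌈·⌉ = 627
j=3: r + 2k = 1237.803 → ⌈·⌉ = 1238
j=4: r + 3k = 1849.303 → ⌈·⌉ = 1850
j=5: r + 4k = 2460.803 → ⌈·⌉ = 2461
j=6: r + 5k = 3072.303 → ⌈·⌉ = 3073
j=7: r + 6k = 3683.803 → ⌈·⌉ = 3684
j=8: r + 7k = 4295.303 → ⌈·⌉ = 4296
j=9: r + 8k = 4906.803 → ⌈·⌉ = 4907
j=10: r + 9k = 5518.303 → ⌈·⌉ = 5519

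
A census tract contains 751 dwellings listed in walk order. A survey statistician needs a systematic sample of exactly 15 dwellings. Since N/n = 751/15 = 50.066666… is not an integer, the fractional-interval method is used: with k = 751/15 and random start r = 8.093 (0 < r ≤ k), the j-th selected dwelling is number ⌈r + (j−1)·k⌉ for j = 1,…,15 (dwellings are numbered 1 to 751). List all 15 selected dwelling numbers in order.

j=1: r + 0k = 8.093 → ⌈·⌉ = 9
j=2: r + 1k = 58.159666… → ⌈·⌉ = 59
j=3: r + 2k = 108.226333… → ⌈·⌉ = 109
j=4: r + 3k = 158.293 → ⌈·⌉ = 159
j=5: r + 4k = 208.359666… → ⌈·⌉ = 209
j=6: r + 5k = 258.426333… → ⌈·⌉ = 259
j=7: r + 6k = 308.493 → ⌈·⌉ = 309
j=8: r + 7k = 358.559666… → ⌈·⌉ = 359
j=9: r + 8k = 408.626333… → ⌈·⌉ = 409
j=10: r + 9k = 458.693 → ⌈·⌉ = 459
j=11: r + 10k = 508.759666… → ⌈·⌉ = 509
j=12: r + 11k = 558.826333… → ⌈·⌉ = 559
j=13: r + 12k = 608.893 → ⌈·⌉ = 609
j=14: r + 13k = 658.959666… → ⌈·⌉ = 659
j=15: r + 14k = 709.026333… → ⌈·⌉ = 710

9, 59, 109, 159, 209, 259, 309, 359, 409, 459, 509, 559, 609, 659, 710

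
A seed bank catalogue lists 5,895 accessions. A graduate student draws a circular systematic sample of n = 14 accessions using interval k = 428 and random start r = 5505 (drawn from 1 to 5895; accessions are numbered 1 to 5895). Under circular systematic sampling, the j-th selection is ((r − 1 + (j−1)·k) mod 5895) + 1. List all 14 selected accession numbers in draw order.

Selection 1: 5505
Selection 2: 5505 + 428 = 5933 → 5933 − 5895 = 38
Selection 3: 38 + 428 = 466
Selection 4: 466 + 428 = 894
Selection 5: 894 + 428 = 1322
Selection 6: 1322 + 428 = 1750
Selection 7: 1750 + 428 = 2178
Selection 8: 2178 + 428 = 2606
Selection 9: 2606 + 428 = 3034
Selection 10: 3034 + 428 = 3462
Selection 11: 3462 + 428 = 3890
Selection 12: 3890 + 428 = 4318
Selection 13: 4318 + 428 = 4746
Selection 14: 4746 + 428 = 5174

5505, 38, 466, 894, 1322, 1750, 2178, 2606, 3034, 3462, 3890, 4318, 4746, 5174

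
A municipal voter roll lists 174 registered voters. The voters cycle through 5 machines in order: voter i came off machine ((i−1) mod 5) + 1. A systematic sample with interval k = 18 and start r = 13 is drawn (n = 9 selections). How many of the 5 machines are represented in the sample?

Consecutive selections differ by k = 18, so their machine numbers differ by 18 mod 5 = 3.
gcd(18, 5) = 1, so the sample visits 5/1 = 5 distinct residues mod 5.
Start 13 is machine 3; the machines hit are 1, 2, 3, 4, 5.

5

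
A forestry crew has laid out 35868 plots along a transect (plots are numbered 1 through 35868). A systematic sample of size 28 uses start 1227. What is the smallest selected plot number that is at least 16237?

k = 35868/28 = 1281
Steps past start: ⌈(16237 − 1227)/1281⌉ = ⌈15010/1281⌉ = 12
Selected plot: 1227 + 12×1281 = 16599

16599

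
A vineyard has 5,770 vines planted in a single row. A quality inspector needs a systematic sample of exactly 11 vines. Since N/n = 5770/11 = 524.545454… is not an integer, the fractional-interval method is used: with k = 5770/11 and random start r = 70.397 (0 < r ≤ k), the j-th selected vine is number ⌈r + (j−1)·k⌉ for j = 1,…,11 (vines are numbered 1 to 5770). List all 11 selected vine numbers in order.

j=1: r + 0k = 70.397 → ⌈·⌉ = 71
j=2: r + 1k = 594.942454… → ⌈·⌉ = 595
j=3: r + 2k = 1119.487909… → ⌈·⌉ = 1120
j=4: r + 3k = 1644.033363… → ⌈·⌉ = 1645
j=5: r + 4k = 2168.578818… → ⌈·⌉ = 2169
j=6: r + 5k = 2693.124272… → ⌈·⌉ = 2694
j=7: r + 6k = 3217.669727… → ⌈·⌉ = 3218
j=8: r + 7k = 3742.215181… → ⌈·⌉ = 3743
j=9: r + 8k = 4266.760636… → ⌈·⌉ = 4267
j=10: r + 9k = 4791.306090… → ⌈·⌉ = 4792
j=11: r + 10k = 5315.851545… → ⌈·⌉ = 5316

71, 595, 1120, 1645, 2169, 2694, 3218, 3743, 4267, 4792, 5316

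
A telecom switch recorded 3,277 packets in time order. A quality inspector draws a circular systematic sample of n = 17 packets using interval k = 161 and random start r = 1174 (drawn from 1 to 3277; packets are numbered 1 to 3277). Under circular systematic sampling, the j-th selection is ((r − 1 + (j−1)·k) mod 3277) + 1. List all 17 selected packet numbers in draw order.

1174, 1335, 1496, 1657, 1818, 1979, 2140, 2301, 2462, 2623, 2784, 2945, 3106, 3267, 151, 312, 473

Selection 1: 1174
Selection 2: 1174 + 161 = 1335
Selection 3: 1335 + 161 = 1496
Selection 4: 1496 + 161 = 1657
Selection 5: 1657 + 161 = 1818
Selection 6: 1818 + 161 = 1979
Selection 7: 1979 + 161 = 2140
Selection 8: 2140 + 161 = 2301
Selection 9: 2301 + 161 = 2462
Selection 10: 2462 + 161 = 2623
Selection 11: 2623 + 161 = 2784
Selection 12: 2784 + 161 = 2945
Selection 13: 2945 + 161 = 3106
Selection 14: 3106 + 161 = 3267
Selection 15: 3267 + 161 = 3428 → 3428 − 3277 = 151
Selection 16: 151 + 161 = 312
Selection 17: 312 + 161 = 473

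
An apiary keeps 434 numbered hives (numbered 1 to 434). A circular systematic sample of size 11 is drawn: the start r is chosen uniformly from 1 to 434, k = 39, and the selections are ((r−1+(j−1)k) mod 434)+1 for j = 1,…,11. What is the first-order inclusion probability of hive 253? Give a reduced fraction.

For each position j, as r ranges over 1…434 the j-th selection hits every hive exactly once, so hive 253 is selected for exactly 11 of the 434 starts.
Inclusion probability = 11/434.

11/434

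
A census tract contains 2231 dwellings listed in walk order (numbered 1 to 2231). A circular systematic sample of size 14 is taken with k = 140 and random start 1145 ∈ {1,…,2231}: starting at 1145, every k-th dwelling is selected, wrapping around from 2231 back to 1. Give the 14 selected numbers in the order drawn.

1145, 1285, 1425, 1565, 1705, 1845, 1985, 2125, 34, 174, 314, 454, 594, 734

Selection 1: 1145
Selection 2: 1145 + 140 = 1285
Selection 3: 1285 + 140 = 1425
Selection 4: 1425 + 140 = 1565
Selection 5: 1565 + 140 = 1705
Selection 6: 1705 + 140 = 1845
Selection 7: 1845 + 140 = 1985
Selection 8: 1985 + 140 = 2125
Selection 9: 2125 + 140 = 2265 → 2265 − 2231 = 34
Selection 10: 34 + 140 = 174
Selection 11: 174 + 140 = 314
Selection 12: 314 + 140 = 454
Selection 13: 454 + 140 = 594
Selection 14: 594 + 140 = 734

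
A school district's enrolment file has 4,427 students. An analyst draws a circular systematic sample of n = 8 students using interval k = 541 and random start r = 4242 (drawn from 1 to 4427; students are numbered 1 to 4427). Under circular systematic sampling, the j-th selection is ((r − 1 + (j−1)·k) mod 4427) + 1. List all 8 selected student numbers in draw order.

Selection 1: 4242
Selection 2: 4242 + 541 = 4783 → 4783 − 4427 = 356
Selection 3: 356 + 541 = 897
Selection 4: 897 + 541 = 1438
Selection 5: 1438 + 541 = 1979
Selection 6: 1979 + 541 = 2520
Selection 7: 2520 + 541 = 3061
Selection 8: 3061 + 541 = 3602

4242, 356, 897, 1438, 1979, 2520, 3061, 3602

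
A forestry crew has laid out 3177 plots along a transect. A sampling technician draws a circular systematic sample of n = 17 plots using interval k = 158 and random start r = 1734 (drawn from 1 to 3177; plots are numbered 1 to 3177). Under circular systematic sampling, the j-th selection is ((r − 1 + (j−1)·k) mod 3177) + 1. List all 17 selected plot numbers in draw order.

Selection 1: 1734
Selection 2: 1734 + 158 = 1892
Selection 3: 1892 + 158 = 2050
Selection 4: 2050 + 158 = 2208
Selection 5: 2208 + 158 = 2366
Selection 6: 2366 + 158 = 2524
Selection 7: 2524 + 158 = 2682
Selection 8: 2682 + 158 = 2840
Selection 9: 2840 + 158 = 2998
Selection 10: 2998 + 158 = 3156
Selection 11: 3156 + 158 = 3314 → 3314 − 3177 = 137
Selection 12: 137 + 158 = 295
Selection 13: 295 + 158 = 453
Selection 14: 453 + 158 = 611
Selection 15: 611 + 158 = 769
Selection 16: 769 + 158 = 927
Selection 17: 927 + 158 = 1085

1734, 1892, 2050, 2208, 2366, 2524, 2682, 2840, 2998, 3156, 137, 295, 453, 611, 769, 927, 1085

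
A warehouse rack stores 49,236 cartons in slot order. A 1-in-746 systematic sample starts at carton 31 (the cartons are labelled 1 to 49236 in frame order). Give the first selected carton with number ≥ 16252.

k = 746
Steps past start: ⌈(16252 − 31)/746⌉ = ⌈16221/746⌉ = 22
Selected carton: 31 + 22×746 = 16443

16443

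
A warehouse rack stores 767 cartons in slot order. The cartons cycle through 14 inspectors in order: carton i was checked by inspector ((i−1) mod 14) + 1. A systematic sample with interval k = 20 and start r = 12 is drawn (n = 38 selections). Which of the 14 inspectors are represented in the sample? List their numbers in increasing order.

2, 4, 6, 8, 10, 12, 14

Consecutive selections differ by k = 20, so their inspector numbers differ by 20 mod 14 = 6.
gcd(20, 14) = 2, so the sample visits 14/2 = 7 distinct residues mod 14.
Start 12 is inspector 12; the inspectors hit are 2, 4, 6, 8, 10, 12, 14.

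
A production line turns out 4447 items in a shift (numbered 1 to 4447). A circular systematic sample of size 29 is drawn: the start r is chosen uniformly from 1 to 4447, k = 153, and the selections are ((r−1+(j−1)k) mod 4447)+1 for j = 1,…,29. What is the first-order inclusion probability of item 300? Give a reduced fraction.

29/4447

For each position j, as r ranges over 1…4447 the j-th selection hits every item exactly once, so item 300 is selected for exactly 29 of the 4447 starts.
Inclusion probability = 29/4447.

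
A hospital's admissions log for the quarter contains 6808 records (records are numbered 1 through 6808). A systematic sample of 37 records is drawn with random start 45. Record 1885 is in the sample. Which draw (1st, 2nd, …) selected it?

k = 6808/37 = 184
position = (1885 − 45)/184 + 1 = 1840/184 + 1 = 10 + 1 = 11

11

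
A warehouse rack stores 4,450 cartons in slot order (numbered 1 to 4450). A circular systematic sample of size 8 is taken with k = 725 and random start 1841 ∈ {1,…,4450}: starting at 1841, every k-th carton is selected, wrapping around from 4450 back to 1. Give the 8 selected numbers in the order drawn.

Selection 1: 1841
Selection 2: 1841 + 725 = 2566
Selection 3: 2566 + 725 = 3291
Selection 4: 3291 + 725 = 4016
Selection 5: 4016 + 725 = 4741 → 4741 − 4450 = 291
Selection 6: 291 + 725 = 1016
Selection 7: 1016 + 725 = 1741
Selection 8: 1741 + 725 = 2466

1841, 2566, 3291, 4016, 291, 1016, 1741, 2466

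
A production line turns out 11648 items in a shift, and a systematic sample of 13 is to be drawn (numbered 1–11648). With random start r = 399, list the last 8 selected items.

k = N/n = 11648/13 = 896
6th selection = 399 + 5×896 = 4879
7th: 4879 + 896 = 5775
8th: 5775 + 896 = 6671
9th: 6671 + 896 = 7567
10th: 7567 + 896 = 8463
11th: 8463 + 896 = 9359
12th: 9359 + 896 = 10255
13th: 10255 + 896 = 11151

4879, 5775, 6671, 7567, 8463, 9359, 10255, 11151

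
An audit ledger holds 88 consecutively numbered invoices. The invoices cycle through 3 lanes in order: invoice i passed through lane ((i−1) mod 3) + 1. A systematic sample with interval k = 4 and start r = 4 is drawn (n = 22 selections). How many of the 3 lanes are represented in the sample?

Consecutive selections differ by k = 4, so their lane numbers differ by 4 mod 3 = 1.
gcd(4, 3) = 1, so the sample visits 3/1 = 3 distinct residues mod 3.
Start 4 is lane 1; the lanes hit are 1, 2, 3.

3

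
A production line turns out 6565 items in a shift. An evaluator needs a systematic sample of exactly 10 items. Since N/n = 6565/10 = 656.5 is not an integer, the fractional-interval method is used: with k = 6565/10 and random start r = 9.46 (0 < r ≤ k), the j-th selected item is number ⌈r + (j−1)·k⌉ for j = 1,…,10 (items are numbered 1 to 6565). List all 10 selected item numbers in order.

10, 666, 1323, 1979, 2636, 3292, 3949, 4605, 5262, 5918

j=1: r + 0k = 9.46 → ⌈·⌉ = 10
j=2: r + 1k = 665.96 → ⌈·⌉ = 666
j=3: r + 2k = 1322.46 → ⌈·⌉ = 1323
j=4: r + 3k = 1978.96 → ⌈·⌉ = 1979
j=5: r + 4k = 2635.46 → ⌈·⌉ = 2636
j=6: r + 5k = 3291.96 → ⌈·⌉ = 3292
j=7: r + 6k = 3948.46 → ⌈·⌉ = 3949
j=8: r + 7k = 4604.96 → ⌈·⌉ = 4605
j=9: r + 8k = 5261.46 → ⌈·⌉ = 5262
j=10: r + 9k = 5917.96 → ⌈·⌉ = 5918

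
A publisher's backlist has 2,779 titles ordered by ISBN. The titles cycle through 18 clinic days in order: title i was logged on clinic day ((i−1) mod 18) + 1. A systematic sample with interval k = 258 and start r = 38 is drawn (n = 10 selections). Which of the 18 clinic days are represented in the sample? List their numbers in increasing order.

2, 8, 14

Consecutive selections differ by k = 258, so their clinic day numbers differ by 258 mod 18 = 6.
gcd(258, 18) = 6, so the sample visits 18/6 = 3 distinct residues mod 18.
Start 38 is clinic day 2; the clinic days hit are 2, 8, 14.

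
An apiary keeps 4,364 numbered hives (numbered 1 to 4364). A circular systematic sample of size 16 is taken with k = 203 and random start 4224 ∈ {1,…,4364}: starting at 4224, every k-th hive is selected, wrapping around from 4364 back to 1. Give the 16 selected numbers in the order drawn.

4224, 63, 266, 469, 672, 875, 1078, 1281, 1484, 1687, 1890, 2093, 2296, 2499, 2702, 2905

Selection 1: 4224
Selection 2: 4224 + 203 = 4427 → 4427 − 4364 = 63
Selection 3: 63 + 203 = 266
Selection 4: 266 + 203 = 469
Selection 5: 469 + 203 = 672
Selection 6: 672 + 203 = 875
Selection 7: 875 + 203 = 1078
Selection 8: 1078 + 203 = 1281
Selection 9: 1281 + 203 = 1484
Selection 10: 1484 + 203 = 1687
Selection 11: 1687 + 203 = 1890
Selection 12: 1890 + 203 = 2093
Selection 13: 2093 + 203 = 2296
Selection 14: 2296 + 203 = 2499
Selection 15: 2499 + 203 = 2702
Selection 16: 2702 + 203 = 2905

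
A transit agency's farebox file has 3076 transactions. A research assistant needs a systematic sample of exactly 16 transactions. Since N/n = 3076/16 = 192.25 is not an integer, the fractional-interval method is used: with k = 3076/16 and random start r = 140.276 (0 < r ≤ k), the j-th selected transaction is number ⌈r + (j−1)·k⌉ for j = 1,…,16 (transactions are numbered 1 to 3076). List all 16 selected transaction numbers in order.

141, 333, 525, 718, 910, 1102, 1294, 1487, 1679, 1871, 2063, 2256, 2448, 2640, 2832, 3025

j=1: r + 0k = 140.276 → ⌈·⌉ = 141
j=2: r + 1k = 332.526 → ⌈·⌉ = 333
j=3: r + 2k = 524.776 → ⌈·⌉ = 525
j=4: r + 3k = 717.026 → ⌈·⌉ = 718
j=5: r + 4k = 909.276 → ⌈·⌉ = 910
j=6: r + 5k = 1101.526 → ⌈·⌉ = 1102
j=7: r + 6k = 1293.776 → ⌈·⌉ = 1294
j=8: r + 7k = 1486.026 → ⌈·⌉ = 1487
j=9: r + 8k = 1678.276 → ⌈·⌉ = 1679
j=10: r + 9k = 1870.526 → ⌈·⌉ = 1871
j=11: r + 10k = 2062.776 → ⌈·⌉ = 2063
j=12: r + 11k = 2255.026 → ⌈·⌉ = 2256
j=13: r + 12k = 2447.276 → ⌈·⌉ = 2448
j=14: r + 13k = 2639.526 → ⌈·⌉ = 2640
j=15: r + 14k = 2831.776 → ⌈·⌉ = 2832
j=16: r + 15k = 3024.026 → ⌈·⌉ = 3025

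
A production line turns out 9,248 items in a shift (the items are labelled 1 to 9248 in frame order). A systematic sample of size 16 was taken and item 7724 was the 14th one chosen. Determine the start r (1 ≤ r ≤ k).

210

k = 9248/16 = 578
r = 7724 − (14−1)×578 = 7724 − 7514 = 210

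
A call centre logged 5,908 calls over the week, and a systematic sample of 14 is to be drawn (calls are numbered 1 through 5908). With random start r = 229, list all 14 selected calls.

229, 651, 1073, 1495, 1917, 2339, 2761, 3183, 3605, 4027, 4449, 4871, 5293, 5715

k = N/n = 5908/14 = 422
call 1: 229
call 2: 229 + 422 = 651
call 3: 651 + 422 = 1073
call 4: 1073 + 422 = 1495
call 5: 1495 + 422 = 1917
call 6: 1917 + 422 = 2339
call 7: 2339 + 422 = 2761
call 8: 2761 + 422 = 3183
call 9: 3183 + 422 = 3605
call 10: 3605 + 422 = 4027
call 11: 4027 + 422 = 4449
call 12: 4449 + 422 = 4871
call 13: 4871 + 422 = 5293
call 14: 5293 + 422 = 5715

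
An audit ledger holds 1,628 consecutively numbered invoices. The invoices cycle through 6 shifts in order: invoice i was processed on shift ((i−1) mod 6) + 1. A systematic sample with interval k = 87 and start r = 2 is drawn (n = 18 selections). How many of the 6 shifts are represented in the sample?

2

Consecutive selections differ by k = 87, so their shift numbers differ by 87 mod 6 = 3.
gcd(87, 6) = 3, so the sample visits 6/3 = 2 distinct residues mod 6.
Start 2 is shift 2; the shifts hit are 2, 5.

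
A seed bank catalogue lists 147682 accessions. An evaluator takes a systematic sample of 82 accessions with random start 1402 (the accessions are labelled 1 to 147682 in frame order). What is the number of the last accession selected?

147283

k = 147682/82 = 1801
82nd selection = r + (82−1)·k = 1402 + 81×1801 = 1402 + 145881 = 147283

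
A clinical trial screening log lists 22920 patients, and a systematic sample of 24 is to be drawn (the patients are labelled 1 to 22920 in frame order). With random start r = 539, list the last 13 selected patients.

k = N/n = 22920/24 = 955
12th selection = 539 + 11×955 = 11044
13th: 11044 + 955 = 11999
14th: 11999 + 955 = 12954
15th: 12954 + 955 = 13909
16th: 13909 + 955 = 14864
17th: 14864 + 955 = 15819
18th: 15819 + 955 = 16774
19th: 16774 + 955 = 17729
20th: 17729 + 955 = 18684
21st: 18684 + 955 = 19639
22nd: 19639 + 955 = 20594
23rd: 20594 + 955 = 21549
24th: 21549 + 955 = 22504

11044, 11999, 12954, 13909, 14864, 15819, 16774, 17729, 18684, 19639, 20594, 21549, 22504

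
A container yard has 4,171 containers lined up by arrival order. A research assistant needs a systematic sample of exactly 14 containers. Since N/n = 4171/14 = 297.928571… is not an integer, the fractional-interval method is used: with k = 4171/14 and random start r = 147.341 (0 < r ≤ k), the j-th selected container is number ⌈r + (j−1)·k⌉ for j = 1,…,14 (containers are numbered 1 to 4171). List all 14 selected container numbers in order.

148, 446, 744, 1042, 1340, 1637, 1935, 2233, 2531, 2829, 3127, 3425, 3723, 4021

j=1: r + 0k = 147.341 → ⌈·⌉ = 148
j=2: r + 1k = 445.269571… → ⌈·⌉ = 446
j=3: r + 2k = 743.198142… → ⌈·⌉ = 744
j=4: r + 3k = 1041.126714… → ⌈·⌉ = 1042
j=5: r + 4k = 1339.055285… → ⌈·⌉ = 1340
j=6: r + 5k = 1636.983857… → ⌈·⌉ = 1637
j=7: r + 6k = 1934.912428… → ⌈·⌉ = 1935
j=8: r + 7k = 2232.841 → ⌈·⌉ = 2233
j=9: r + 8k = 2530.769571… → ⌈·⌉ = 2531
j=10: r + 9k = 2828.698142… → ⌈·⌉ = 2829
j=11: r + 10k = 3126.626714… → ⌈·⌉ = 3127
j=12: r + 11k = 3424.555285… → ⌈·⌉ = 3425
j=13: r + 12k = 3722.483857… → ⌈·⌉ = 3723
j=14: r + 13k = 4020.412428… → ⌈·⌉ = 4021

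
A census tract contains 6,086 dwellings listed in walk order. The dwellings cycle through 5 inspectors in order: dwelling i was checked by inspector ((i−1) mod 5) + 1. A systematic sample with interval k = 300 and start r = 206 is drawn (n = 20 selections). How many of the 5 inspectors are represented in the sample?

Consecutive selections differ by k = 300, so their inspector numbers differ by 300 mod 5 = 0.
gcd(300, 5) = 5, so the sample visits 5/5 = 1 distinct residues mod 5.
Start 206 is inspector 1; the inspectors hit are 1.

1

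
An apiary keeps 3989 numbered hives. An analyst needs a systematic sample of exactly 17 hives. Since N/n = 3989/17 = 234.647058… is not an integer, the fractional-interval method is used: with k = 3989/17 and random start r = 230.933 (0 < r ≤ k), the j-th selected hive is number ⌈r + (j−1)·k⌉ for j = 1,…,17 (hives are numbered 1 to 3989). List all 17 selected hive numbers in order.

231, 466, 701, 935, 1170, 1405, 1639, 1874, 2109, 2343, 2578, 2813, 3047, 3282, 3516, 3751, 3986

j=1: r + 0k = 230.933 → ⌈·⌉ = 231
j=2: r + 1k = 465.580058… → ⌈·⌉ = 466
j=3: r + 2k = 700.227117… → ⌈·⌉ = 701
j=4: r + 3k = 934.874176… → ⌈·⌉ = 935
j=5: r + 4k = 1169.521235… → ⌈·⌉ = 1170
j=6: r + 5k = 1404.168294… → ⌈·⌉ = 1405
j=7: r + 6k = 1638.815352… → ⌈·⌉ = 1639
j=8: r + 7k = 1873.462411… → ⌈·⌉ = 1874
j=9: r + 8k = 2108.109470… → ⌈·⌉ = 2109
j=10: r + 9k = 2342.756529… → ⌈·⌉ = 2343
j=11: r + 10k = 2577.403588… → ⌈·⌉ = 2578
j=12: r + 11k = 2812.050647… → ⌈·⌉ = 2813
j=13: r + 12k = 3046.697705… → ⌈·⌉ = 3047
j=14: r + 13k = 3281.344764… → ⌈·⌉ = 3282
j=15: r + 14k = 3515.991823… → ⌈·⌉ = 3516
j=16: r + 15k = 3750.638882… → ⌈·⌉ = 3751
j=17: r + 16k = 3985.285941… → ⌈·⌉ = 3986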